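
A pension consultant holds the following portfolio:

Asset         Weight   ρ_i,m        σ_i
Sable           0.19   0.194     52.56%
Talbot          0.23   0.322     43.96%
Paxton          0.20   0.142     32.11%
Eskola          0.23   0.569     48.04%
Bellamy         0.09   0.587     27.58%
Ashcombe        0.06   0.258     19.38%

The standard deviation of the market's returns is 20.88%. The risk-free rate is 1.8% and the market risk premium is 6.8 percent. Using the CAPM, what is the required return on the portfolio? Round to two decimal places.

6.41%

β_Sable = 0.194 × 52.56% / 20.88% = 0.4883
β_Talbot = 0.322 × 43.96% / 20.88% = 0.6779
β_Paxton = 0.142 × 32.11% / 20.88% = 0.2184
β_Eskola = 0.569 × 48.04% / 20.88% = 1.3091
β_Bellamy = 0.587 × 27.58% / 20.88% = 0.7754
β_Ashcombe = 0.258 × 19.38% / 20.88% = 0.2395
β_P = Σ w_i β_i = 0.19×0.4883 + 0.23×0.6779 + 0.20×0.2184 + 0.23×1.3091 + 0.09×0.7754 + 0.06×0.2395 = 0.6776
E(R_P) = R_f + β_P × MRP = 1.8% + 0.6776 × 6.8% = 6.41%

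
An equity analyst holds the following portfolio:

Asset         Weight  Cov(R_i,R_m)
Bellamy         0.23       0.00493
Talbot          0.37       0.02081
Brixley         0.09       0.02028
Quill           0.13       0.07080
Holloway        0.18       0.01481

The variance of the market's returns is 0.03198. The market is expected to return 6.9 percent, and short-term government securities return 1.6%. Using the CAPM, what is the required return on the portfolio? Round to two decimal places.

5.33%

β_Bellamy = 0.00493 / 0.03198 = 0.1542
β_Talbot = 0.02081 / 0.03198 = 0.6507
β_Brixley = 0.02028 / 0.03198 = 0.6341
β_Quill = 0.07080 / 0.03198 = 2.2139
β_Holloway = 0.01481 / 0.03198 = 0.4631
β_P = Σ w_i β_i = 0.23×0.1542 + 0.37×0.6507 + 0.09×0.6341 + 0.13×2.2139 + 0.18×0.4631 = 0.7045
MRP = 6.9% − 1.6% = 5.30%
E(R_P) = R_f + β_P × MRP = 1.6% + 0.7045 × 5.3% = 5.33%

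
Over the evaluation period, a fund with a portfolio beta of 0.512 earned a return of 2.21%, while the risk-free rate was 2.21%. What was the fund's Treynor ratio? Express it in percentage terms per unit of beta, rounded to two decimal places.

0.00%

Treynor = (R_P − R_f) / β_P = (2.21% − 2.21%) / 0.5120 = 0.00% / 0.5120 = 0.00%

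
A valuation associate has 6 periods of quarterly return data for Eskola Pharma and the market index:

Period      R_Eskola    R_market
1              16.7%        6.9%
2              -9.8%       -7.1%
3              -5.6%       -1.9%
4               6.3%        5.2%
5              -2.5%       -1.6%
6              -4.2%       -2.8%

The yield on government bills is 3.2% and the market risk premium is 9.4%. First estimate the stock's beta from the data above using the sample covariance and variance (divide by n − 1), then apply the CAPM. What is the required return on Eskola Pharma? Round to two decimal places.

19.74%

Mean R_i = (16.7 − 9.8 − 5.6 + 6.3 − 2.5 − 4.2) / 6 = 0.1500%
Mean R_m = (6.9 − 7.1 − 1.9 + 5.2 − 1.6 − 2.8) / 6 = -0.2167%
Σ(R_i − R̄_i)(R_m − R̄_m) = 244.1650  ⇒  Cov = 244.1650 / 5 = 48.8330
Σ(R_m − R̄_m)² = 138.7883  ⇒  Var(R_m) = 138.7883 / 5 = 27.7577
β = Cov / Var(R_m) = 48.8330 / 27.7577 = 1.7593
E(R) = R_f + β × MRP = 3.2% + 1.7593 × 9.4% = 19.74%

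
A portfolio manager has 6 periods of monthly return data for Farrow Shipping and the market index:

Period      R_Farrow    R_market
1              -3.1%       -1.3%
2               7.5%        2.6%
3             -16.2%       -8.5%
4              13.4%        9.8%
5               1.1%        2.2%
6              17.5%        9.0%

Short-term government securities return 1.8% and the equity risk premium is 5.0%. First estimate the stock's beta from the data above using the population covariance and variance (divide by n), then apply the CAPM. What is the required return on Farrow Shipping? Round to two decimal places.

10.59%

Mean R_i = (-3.1 + 7.5 − 16.2 + 13.4 + 1.1 + 17.5) / 6 = 3.3667%
Mean R_m = (-1.3 + 2.6 − 8.5 + 9.8 + 2.2 + 9.0) / 6 = 2.3000%
Σ(R_i − R̄_i)(R_m − R̄_m) = 406.0100  ⇒  Cov = 406.0100 / 6 = 67.6683
Σ(R_m − R̄_m)² = 230.8400  ⇒  Var(R_m) = 230.8400 / 6 = 38.4733
β = Cov / Var(R_m) = 67.6683 / 38.4733 = 1.7588
E(R) = R_f + β × MRP = 1.8% + 1.7588 × 5.0% = 10.59%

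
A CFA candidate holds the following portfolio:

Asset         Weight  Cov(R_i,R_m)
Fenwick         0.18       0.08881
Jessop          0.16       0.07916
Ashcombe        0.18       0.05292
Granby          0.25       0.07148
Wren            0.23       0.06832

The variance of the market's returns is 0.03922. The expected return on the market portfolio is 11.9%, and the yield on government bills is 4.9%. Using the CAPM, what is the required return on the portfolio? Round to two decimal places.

β_Fenwick = 0.08881 / 0.03922 = 2.2644
β_Jessop = 0.07916 / 0.03922 = 2.0184
β_Ashcombe = 0.05292 / 0.03922 = 1.3493
β_Granby = 0.07148 / 0.03922 = 1.8225
β_Wren = 0.06832 / 0.03922 = 1.7420
β_P = Σ w_i β_i = 0.18×2.2644 + 0.16×2.0184 + 0.18×1.3493 + 0.25×1.8225 + 0.23×1.7420 = 1.8297
MRP = 11.9% − 4.9% = 7.00%
E(R_P) = R_f + β_P × MRP = 4.9% + 1.8297 × 7.0% = 17.71%

17.71%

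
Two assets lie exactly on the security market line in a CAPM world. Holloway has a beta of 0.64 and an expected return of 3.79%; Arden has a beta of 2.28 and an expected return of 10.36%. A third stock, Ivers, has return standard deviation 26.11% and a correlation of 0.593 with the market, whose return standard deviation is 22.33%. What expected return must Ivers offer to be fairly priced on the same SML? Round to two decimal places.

MRP = (10.36% − 3.79%) / (2.28 − 0.64) = 4.0061%
R_f = 3.79% − 0.64 × 4.0061% = 1.2261%
β_Ivers = ρ·σ_i/σ_m = 0.593 × 26.11 / 22.33 = 0.6934
E(R_Ivers) = R_f + β × MRP = 1.2261% + 0.6934 × 4.0061% = 4.00%

4.00%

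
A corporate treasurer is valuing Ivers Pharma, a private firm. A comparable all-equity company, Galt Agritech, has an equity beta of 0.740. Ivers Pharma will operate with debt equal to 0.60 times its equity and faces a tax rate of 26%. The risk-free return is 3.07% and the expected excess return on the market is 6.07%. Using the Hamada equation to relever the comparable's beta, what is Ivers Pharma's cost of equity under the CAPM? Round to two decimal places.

β_L = β_U × [1 + (1 − t)(D/E)] = 0.740 × [1 + (1 − 0.26) × 0.60]
    = 0.740 × [1 + 0.74 × 0.60] = 0.740 × 1.4440 = 1.0686
E(R) = R_f + β_L × MRP = 3.07% + 1.0686 × 6.07% = 9.56%

9.56%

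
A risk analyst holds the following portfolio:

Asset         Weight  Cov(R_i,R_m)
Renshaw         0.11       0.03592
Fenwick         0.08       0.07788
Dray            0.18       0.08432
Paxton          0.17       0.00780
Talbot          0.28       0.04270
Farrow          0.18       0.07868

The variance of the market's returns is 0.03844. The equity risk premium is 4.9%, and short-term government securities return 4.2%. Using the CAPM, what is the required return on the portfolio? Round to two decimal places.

β_Renshaw = 0.03592 / 0.03844 = 0.9344
β_Fenwick = 0.07788 / 0.03844 = 2.0260
β_Dray = 0.08432 / 0.03844 = 2.1935
β_Paxton = 0.00780 / 0.03844 = 0.2029
β_Talbot = 0.04270 / 0.03844 = 1.1108
β_Farrow = 0.07868 / 0.03844 = 2.0468
β_P = Σ w_i β_i = 0.11×0.9344 + 0.08×2.0260 + 0.18×2.1935 + 0.17×0.2029 + 0.28×1.1108 + 0.18×2.0468 = 1.3736
E(R_P) = R_f + β_P × MRP = 4.2% + 1.3736 × 4.9% = 10.93%

10.93%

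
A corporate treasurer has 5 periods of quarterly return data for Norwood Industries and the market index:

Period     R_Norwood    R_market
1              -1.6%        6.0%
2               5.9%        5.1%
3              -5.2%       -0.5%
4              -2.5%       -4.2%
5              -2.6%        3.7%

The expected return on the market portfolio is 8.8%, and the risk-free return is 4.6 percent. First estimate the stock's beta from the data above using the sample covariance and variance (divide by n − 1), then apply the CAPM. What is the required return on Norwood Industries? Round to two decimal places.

6.67%

Mean R_i = (-1.6 + 5.9 − 5.2 − 2.5 − 2.6) / 5 = -1.2000%
Mean R_m = (6.0 + 5.1 − 0.5 − 4.2 + 3.7) / 5 = 2.0200%
Σ(R_i − R̄_i)(R_m − R̄_m) = 36.0900  ⇒  Cov = 36.0900 / 4 = 9.0225
Σ(R_m − R̄_m)² = 73.1880  ⇒  Var(R_m) = 73.1880 / 4 = 18.2970
β = Cov / Var(R_m) = 9.0225 / 18.2970 = 0.4931
MRP = 8.8% − 4.6% = 4.20%
E(R) = R_f + β × MRP = 4.6% + 0.4931 × 4.2% = 6.67%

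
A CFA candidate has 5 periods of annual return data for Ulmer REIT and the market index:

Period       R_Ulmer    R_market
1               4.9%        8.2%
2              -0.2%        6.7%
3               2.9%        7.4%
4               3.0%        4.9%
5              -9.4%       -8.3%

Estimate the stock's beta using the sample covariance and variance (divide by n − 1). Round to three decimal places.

0.788

Mean R_i = (4.9 − 0.2 + 2.9 + 3.0 − 9.4) / 5 = 0.2400%
Mean R_m = (8.2 + 6.7 + 7.4 + 4.9 − 8.3) / 5 = 3.7800%
Σ(R_i − R̄_i)(R_m − R̄_m) = 148.4840  ⇒  Cov = 148.4840 / 4 = 37.1210
Σ(R_m − R̄_m)² = 188.3480  ⇒  Var(R_m) = 188.3480 / 4 = 47.0870
β = Cov / Var(R_m) = 37.1210 / 47.0870 = 0.7883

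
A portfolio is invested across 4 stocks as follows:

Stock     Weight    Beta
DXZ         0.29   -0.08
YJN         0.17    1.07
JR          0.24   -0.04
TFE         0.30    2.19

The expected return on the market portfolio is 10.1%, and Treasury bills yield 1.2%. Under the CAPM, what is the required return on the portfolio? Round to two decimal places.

8.37%

β_P = Σ w_i β_i = 0.29×-0.08 + 0.17×1.07 + 0.24×-0.04 + 0.30×2.19 = 0.8061
MRP = 10.1% − 1.2% = 8.90%
E(R_P) = R_f + β_P × MRP = 1.2% + 0.8061 × 8.9% = 8.37%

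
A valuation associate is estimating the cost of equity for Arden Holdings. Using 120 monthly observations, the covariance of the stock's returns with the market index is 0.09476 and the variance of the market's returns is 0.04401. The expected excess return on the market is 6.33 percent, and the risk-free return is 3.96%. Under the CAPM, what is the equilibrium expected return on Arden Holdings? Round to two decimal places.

β = Cov(R_i, R_m) / Var(R_m) = 0.09476 / 0.04401 = 2.1531
E(R) = R_f + β × MRP = 3.96% + 2.1531 × 6.33% = 17.59%

17.59%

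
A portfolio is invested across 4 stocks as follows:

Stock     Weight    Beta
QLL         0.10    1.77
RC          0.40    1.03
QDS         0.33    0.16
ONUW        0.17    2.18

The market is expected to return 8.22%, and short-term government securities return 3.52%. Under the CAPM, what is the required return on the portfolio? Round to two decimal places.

8.28%

β_P = Σ w_i β_i = 0.10×1.77 + 0.40×1.03 + 0.33×0.16 + 0.17×2.18 = 1.0124
MRP = 8.22% − 3.52% = 4.70%
E(R_P) = R_f + β_P × MRP = 3.52% + 1.0124 × 4.70% = 8.28%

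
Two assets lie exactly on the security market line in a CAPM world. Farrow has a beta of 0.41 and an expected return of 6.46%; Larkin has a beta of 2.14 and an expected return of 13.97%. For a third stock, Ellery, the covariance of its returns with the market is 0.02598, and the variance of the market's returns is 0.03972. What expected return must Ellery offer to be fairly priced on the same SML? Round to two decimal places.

MRP = (13.97% − 6.46%) / (2.14 − 0.41) = 4.3410%
R_f = 6.46% − 0.41 × 4.3410% = 4.6802%
β_Ellery = Cov / Var(R_m) = 0.02598 / 0.03972 = 0.6541
E(R_Ellery) = R_f + β × MRP = 4.6802% + 0.6541 × 4.3410% = 7.52%

7.52%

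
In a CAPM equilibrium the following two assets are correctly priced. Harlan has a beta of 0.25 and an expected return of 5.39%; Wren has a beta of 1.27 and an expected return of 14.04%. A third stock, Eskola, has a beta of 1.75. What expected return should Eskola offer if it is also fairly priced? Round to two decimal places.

MRP (SML slope) = (14.04% − 5.39%) / (1.27 − 0.25) = 8.65% / 1.02 = 8.4804%
R_f (intercept) = 5.39% − 0.25 × 8.4804% = 3.2699%
E(R_Eskola) = R_f + β × MRP = 3.2699% + 1.75 × 8.4804% = 18.11%

18.11%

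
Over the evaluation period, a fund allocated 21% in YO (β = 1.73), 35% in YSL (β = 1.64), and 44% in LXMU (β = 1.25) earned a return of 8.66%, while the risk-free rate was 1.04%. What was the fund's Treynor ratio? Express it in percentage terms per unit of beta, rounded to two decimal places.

5.12%

β_P = 0.21×1.73 + 0.35×1.64 + 0.44×1.25 = 1.4873
Treynor = (R_P − R_f) / β_P = (8.66% − 1.04%) / 1.4873 = 7.62% / 1.4873 = 5.12%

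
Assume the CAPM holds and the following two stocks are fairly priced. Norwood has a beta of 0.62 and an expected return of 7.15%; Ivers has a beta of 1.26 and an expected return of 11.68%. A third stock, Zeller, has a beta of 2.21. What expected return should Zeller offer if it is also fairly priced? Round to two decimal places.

MRP (SML slope) = (11.68% − 7.15%) / (1.26 − 0.62) = 4.53% / 0.64 = 7.0781%
R_f (intercept) = 7.15% − 0.62 × 7.0781% = 2.7616%
E(R_Zeller) = R_f + β × MRP = 2.7616% + 2.21 × 7.0781% = 18.40%

18.40%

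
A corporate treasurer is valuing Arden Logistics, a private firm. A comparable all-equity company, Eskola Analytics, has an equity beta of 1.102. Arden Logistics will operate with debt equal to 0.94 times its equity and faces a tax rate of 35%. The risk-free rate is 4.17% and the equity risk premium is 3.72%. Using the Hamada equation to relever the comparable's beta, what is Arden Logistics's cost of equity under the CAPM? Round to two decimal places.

10.77%

β_L = β_U × [1 + (1 − t)(D/E)] = 1.102 × [1 + (1 − 0.35) × 0.94]
    = 1.102 × [1 + 0.65 × 0.94] = 1.102 × 1.6110 = 1.7753
E(R) = R_f + β_L × MRP = 4.17% + 1.7753 × 3.72% = 10.77%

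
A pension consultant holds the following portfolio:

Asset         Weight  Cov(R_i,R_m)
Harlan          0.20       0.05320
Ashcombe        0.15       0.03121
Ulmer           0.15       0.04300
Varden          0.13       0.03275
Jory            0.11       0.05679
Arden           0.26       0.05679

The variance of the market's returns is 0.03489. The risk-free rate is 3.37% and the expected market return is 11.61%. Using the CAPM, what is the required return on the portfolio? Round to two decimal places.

14.48%

β_Harlan = 0.05320 / 0.03489 = 1.5248
β_Ashcombe = 0.03121 / 0.03489 = 0.8945
β_Ulmer = 0.04300 / 0.03489 = 1.2324
β_Varden = 0.03275 / 0.03489 = 0.9387
β_Jory = 0.05679 / 0.03489 = 1.6277
β_Arden = 0.05679 / 0.03489 = 1.6277
β_P = Σ w_i β_i = 0.20×1.5248 + 0.15×0.8945 + 0.15×1.2324 + 0.13×0.9387 + 0.11×1.6277 + 0.26×1.6277 = 1.3483
MRP = 11.61% − 3.37% = 8.24%
E(R_P) = R_f + β_P × MRP = 3.37% + 1.3483 × 8.24% = 14.48%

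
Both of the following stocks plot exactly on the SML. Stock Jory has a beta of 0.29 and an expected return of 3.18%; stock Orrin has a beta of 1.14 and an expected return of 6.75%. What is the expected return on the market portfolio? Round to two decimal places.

6.16%

Both satisfy E(R) = R_f + β·MRP, so the slope of the SML is
MRP = (6.75% − 3.18%) / (1.14 − 0.29) = 3.57% / 0.85 = 4.2000%
R_f = E(R_Jory) − β_Jory·MRP = 3.18% − 0.29 × 4.2000% = 1.9620%
E(R_m) = R_f + MRP = 1.9620% + 4.2000% = 6.16%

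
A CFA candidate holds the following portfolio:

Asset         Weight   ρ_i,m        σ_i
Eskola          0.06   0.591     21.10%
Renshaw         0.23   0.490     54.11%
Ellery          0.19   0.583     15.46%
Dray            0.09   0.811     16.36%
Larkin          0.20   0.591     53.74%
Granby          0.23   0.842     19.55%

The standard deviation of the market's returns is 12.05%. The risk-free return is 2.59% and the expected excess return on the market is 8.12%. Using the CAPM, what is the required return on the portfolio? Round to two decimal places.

15.99%

β_Eskola = 0.591 × 21.10% / 12.05% = 1.0349
β_Renshaw = 0.490 × 54.11% / 12.05% = 2.2003
β_Ellery = 0.583 × 15.46% / 12.05% = 0.7480
β_Dray = 0.811 × 16.36% / 12.05% = 1.1011
β_Larkin = 0.591 × 53.74% / 12.05% = 2.6357
β_Granby = 0.842 × 19.55% / 12.05% = 1.3661
β_P = Σ w_i β_i = 0.06×1.0349 + 0.23×2.2003 + 0.19×0.7480 + 0.09×1.1011 + 0.20×2.6357 + 0.23×1.3661 = 1.6507
E(R_P) = R_f + β_P × MRP = 2.59% + 1.6507 × 8.12% = 15.99%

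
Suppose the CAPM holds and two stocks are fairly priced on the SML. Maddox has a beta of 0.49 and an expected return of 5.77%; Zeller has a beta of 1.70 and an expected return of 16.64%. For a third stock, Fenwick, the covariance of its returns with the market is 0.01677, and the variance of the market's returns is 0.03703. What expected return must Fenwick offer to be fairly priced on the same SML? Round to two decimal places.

5.44%

MRP = (16.64% − 5.77%) / (1.70 − 0.49) = 8.9835%
R_f = 5.77% − 0.49 × 8.9835% = 1.3681%
β_Fenwick = Cov / Var(R_m) = 0.01677 / 0.03703 = 0.4529
E(R_Fenwick) = R_f + β × MRP = 1.3681% + 0.4529 × 8.9835% = 5.44%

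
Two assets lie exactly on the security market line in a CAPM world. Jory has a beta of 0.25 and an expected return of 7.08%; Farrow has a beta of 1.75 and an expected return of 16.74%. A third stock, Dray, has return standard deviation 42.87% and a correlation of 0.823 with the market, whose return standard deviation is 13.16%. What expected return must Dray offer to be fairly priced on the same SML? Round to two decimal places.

22.74%

MRP = (16.74% − 7.08%) / (1.75 − 0.25) = 6.4400%
R_f = 7.08% − 0.25 × 6.4400% = 5.4700%
β_Dray = ρ·σ_i/σ_m = 0.823 × 42.87 / 13.16 = 2.6810
E(R_Dray) = R_f + β × MRP = 5.4700% + 2.6810 × 6.4400% = 22.74%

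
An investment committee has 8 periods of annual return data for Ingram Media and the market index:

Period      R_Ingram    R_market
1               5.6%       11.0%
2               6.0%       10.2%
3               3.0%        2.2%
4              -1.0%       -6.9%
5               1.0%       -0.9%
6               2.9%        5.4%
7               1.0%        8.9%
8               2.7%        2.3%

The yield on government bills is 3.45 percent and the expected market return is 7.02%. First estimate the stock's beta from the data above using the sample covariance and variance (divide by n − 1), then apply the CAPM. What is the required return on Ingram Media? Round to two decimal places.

Mean R_i = (5.6 + 6.0 + 3.0 − 1.0 + 1.0 + 2.9 + 1.0 + 2.7) / 8 = 2.6500%
Mean R_m = (11.0 + 10.2 + 2.2 − 6.9 − 0.9 + 5.4 + 8.9 + 2.3) / 8 = 4.0250%
Σ(R_i − R̄_i)(R_m − R̄_m) = 80.8400  ⇒  Cov = 80.8400 / 7 = 11.5486
Σ(R_m − R̄_m)² = 262.3550  ⇒  Var(R_m) = 262.3550 / 7 = 37.4793
β = Cov / Var(R_m) = 11.5486 / 37.4793 = 0.3081
MRP = 7.02% − 3.45% = 3.57%
E(R) = R_f + β × MRP = 3.45% + 0.3081 × 3.57% = 4.55%

4.55%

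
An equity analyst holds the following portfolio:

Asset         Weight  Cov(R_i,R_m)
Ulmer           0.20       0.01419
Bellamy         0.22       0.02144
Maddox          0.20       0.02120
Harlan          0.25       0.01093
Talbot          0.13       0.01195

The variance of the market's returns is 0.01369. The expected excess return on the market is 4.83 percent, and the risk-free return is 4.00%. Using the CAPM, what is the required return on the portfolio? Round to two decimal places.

9.67%

β_Ulmer = 0.01419 / 0.01369 = 1.0365
β_Bellamy = 0.02144 / 0.01369 = 1.5661
β_Maddox = 0.02120 / 0.01369 = 1.5486
β_Harlan = 0.01093 / 0.01369 = 0.7984
β_Talbot = 0.01195 / 0.01369 = 0.8729
β_P = Σ w_i β_i = 0.20×1.0365 + 0.22×1.5661 + 0.20×1.5486 + 0.25×0.7984 + 0.13×0.8729 = 1.1746
E(R_P) = R_f + β_P × MRP = 4.00% + 1.1746 × 4.83% = 9.67%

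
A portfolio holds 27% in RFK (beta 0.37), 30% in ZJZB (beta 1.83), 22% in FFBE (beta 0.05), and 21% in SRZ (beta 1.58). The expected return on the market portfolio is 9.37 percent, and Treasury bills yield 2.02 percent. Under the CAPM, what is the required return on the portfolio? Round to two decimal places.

9.31%

β_P = Σ w_i β_i = 0.27×0.37 + 0.30×1.83 + 0.22×0.05 + 0.21×1.58 = 0.9917
MRP = 9.37% − 2.02% = 7.35%
E(R_P) = R_f + β_P × MRP = 2.02% + 0.9917 × 7.35% = 9.31%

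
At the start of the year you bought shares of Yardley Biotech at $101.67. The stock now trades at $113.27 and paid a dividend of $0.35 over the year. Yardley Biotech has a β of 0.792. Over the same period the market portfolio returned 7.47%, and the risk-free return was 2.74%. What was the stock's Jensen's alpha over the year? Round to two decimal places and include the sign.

Realised HPR = (P1 + D1 − P0) / P0 = (113.27 + 0.35 − 101.67) / 101.67 = 11.95 / 101.67 = 11.7537%
MRP = 7.47% − 2.74% = 4.73%
CAPM required = R_f + β·MRP = 2.74% + 0.792 × 4.73% = 6.48616%
α = realised − required = 11.7537% − 6.48616% = +5.27%

+5.27%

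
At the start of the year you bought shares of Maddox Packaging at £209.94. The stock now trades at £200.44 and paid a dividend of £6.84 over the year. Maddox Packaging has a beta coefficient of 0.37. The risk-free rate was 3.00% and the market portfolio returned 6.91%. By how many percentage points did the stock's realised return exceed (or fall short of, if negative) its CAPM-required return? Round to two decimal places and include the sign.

Realised HPR = (P1 + D1 − P0) / P0 = (200.44 + 6.84 − 209.94) / 209.94 = -2.66 / 209.94 = -1.2670%
MRP = 6.91% − 3.00% = 3.91%
CAPM required = R_f + β·MRP = 3.00% + 0.37 × 3.91% = 4.4467%
α = realised − required = -1.2670% − 4.4467% = -5.71%

-5.71%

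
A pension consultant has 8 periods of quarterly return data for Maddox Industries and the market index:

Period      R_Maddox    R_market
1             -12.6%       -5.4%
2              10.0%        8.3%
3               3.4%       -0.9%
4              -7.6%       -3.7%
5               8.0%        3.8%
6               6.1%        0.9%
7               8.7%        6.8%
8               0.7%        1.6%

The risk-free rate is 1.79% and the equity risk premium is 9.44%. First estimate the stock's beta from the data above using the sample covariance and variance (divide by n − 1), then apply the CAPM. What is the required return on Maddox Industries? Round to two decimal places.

16.42%

Mean R_i = (-12.6 + 10.0 + 3.4 − 7.6 + 8.0 + 6.1 + 8.7 + 0.7) / 8 = 2.0875%
Mean R_m = (-5.4 + 8.3 − 0.9 − 3.7 + 3.8 + 0.9 + 6.8 + 1.6) / 8 = 1.4250%
Σ(R_i − R̄_i)(R_m − R̄_m) = 248.4725  ⇒  Cov = 248.4725 / 7 = 35.4961
Σ(R_m − R̄_m)² = 160.3550  ⇒  Var(R_m) = 160.3550 / 7 = 22.9079
β = Cov / Var(R_m) = 35.4961 / 22.9079 = 1.5495
E(R) = R_f + β × MRP = 1.79% + 1.5495 × 9.44% = 16.42%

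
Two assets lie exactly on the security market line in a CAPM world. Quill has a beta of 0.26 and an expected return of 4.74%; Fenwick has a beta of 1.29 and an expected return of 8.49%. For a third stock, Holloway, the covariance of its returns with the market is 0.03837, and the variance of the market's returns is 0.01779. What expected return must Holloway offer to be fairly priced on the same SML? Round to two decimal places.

11.65%

MRP = (8.49% − 4.74%) / (1.29 − 0.26) = 3.6408%
R_f = 4.74% − 0.26 × 3.6408% = 3.7934%
β_Holloway = Cov / Var(R_m) = 0.03837 / 0.01779 = 2.1568
E(R_Holloway) = R_f + β × MRP = 3.7934% + 2.1568 × 3.6408% = 11.65%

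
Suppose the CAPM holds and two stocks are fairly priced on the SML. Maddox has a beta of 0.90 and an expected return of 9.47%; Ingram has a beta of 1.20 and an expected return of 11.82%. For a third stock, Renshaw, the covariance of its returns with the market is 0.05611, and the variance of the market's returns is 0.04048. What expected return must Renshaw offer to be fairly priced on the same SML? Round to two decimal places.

13.28%

MRP = (11.82% − 9.47%) / (1.20 − 0.90) = 7.8333%
R_f = 9.47% − 0.90 × 7.8333% = 2.4200%
β_Renshaw = Cov / Var(R_m) = 0.05611 / 0.04048 = 1.3861
E(R_Renshaw) = R_f + β × MRP = 2.4200% + 1.3861 × 7.8333% = 13.28%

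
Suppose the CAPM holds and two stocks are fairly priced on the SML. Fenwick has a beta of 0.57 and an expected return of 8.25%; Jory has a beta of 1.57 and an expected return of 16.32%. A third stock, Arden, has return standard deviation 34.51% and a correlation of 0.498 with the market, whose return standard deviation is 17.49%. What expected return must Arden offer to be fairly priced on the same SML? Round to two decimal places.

11.58%

MRP = (16.32% − 8.25%) / (1.57 − 0.57) = 8.0700%
R_f = 8.25% − 0.57 × 8.0700% = 3.6501%
β_Arden = ρ·σ_i/σ_m = 0.498 × 34.51 / 17.49 = 0.9826
E(R_Arden) = R_f + β × MRP = 3.6501% + 0.9826 × 8.0700% = 11.58%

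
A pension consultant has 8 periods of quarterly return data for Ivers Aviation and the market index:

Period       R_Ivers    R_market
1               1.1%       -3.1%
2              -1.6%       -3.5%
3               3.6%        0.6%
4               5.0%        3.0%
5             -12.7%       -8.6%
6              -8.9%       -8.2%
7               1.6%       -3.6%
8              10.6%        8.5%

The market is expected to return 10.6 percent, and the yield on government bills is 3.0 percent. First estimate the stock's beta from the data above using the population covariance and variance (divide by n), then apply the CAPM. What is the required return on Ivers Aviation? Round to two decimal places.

Mean R_i = (1.1 − 1.6 + 3.6 + 5.0 − 12.7 − 8.9 + 1.6 + 10.6) / 8 = -0.1625%
Mean R_m = (-3.1 − 3.5 + 0.6 + 3.0 − 8.6 − 8.2 − 3.6 + 8.5) / 8 = -1.8625%
Σ(R_i − R̄_i)(R_m − R̄_m) = 283.4688  ⇒  Cov = 283.4688 / 8 = 35.4336
Σ(R_m − R̄_m)² = 229.8788  ⇒  Var(R_m) = 229.8788 / 8 = 28.7349
β = Cov / Var(R_m) = 35.4336 / 28.7349 = 1.2331
MRP = 10.6% − 3.0% = 7.60%
E(R) = R_f + β × MRP = 3.0% + 1.2331 × 7.6% = 12.37%

12.37%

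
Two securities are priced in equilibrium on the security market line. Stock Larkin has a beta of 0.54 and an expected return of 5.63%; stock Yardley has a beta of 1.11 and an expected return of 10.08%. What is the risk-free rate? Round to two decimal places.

1.41%

Both satisfy E(R) = R_f + β·MRP, so the slope of the SML is
MRP = (10.08% − 5.63%) / (1.11 − 0.54) = 4.45% / 0.57 = 7.8070%
R_f = E(R_Larkin) − β_Larkin·MRP = 5.63% − 0.54 × 7.8070% = 1.4142%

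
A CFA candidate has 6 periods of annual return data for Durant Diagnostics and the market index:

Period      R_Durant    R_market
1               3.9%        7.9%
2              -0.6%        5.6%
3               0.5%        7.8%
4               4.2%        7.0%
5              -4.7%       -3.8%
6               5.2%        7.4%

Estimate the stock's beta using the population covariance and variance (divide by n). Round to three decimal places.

Mean R_i = (3.9 − 0.6 + 0.5 + 4.2 − 4.7 + 5.2) / 6 = 1.4167%
Mean R_m = (7.9 + 5.6 + 7.8 + 7.0 − 3.8 + 7.4) / 6 = 5.3167%
Σ(R_i − R̄_i)(R_m − R̄_m) = 71.8983  ⇒  Cov = 71.8983 / 6 = 11.9831
Σ(R_m − R̄_m)² = 103.2083  ⇒  Var(R_m) = 103.2083 / 6 = 17.2014
β = Cov / Var(R_m) = 11.9831 / 17.2014 = 0.6966

0.697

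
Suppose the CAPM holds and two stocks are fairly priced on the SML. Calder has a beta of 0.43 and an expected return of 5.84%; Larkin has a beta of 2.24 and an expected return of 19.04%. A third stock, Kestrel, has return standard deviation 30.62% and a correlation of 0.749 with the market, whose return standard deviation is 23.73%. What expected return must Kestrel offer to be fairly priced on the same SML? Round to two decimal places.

MRP = (19.04% − 5.84%) / (2.24 − 0.43) = 7.2928%
R_f = 5.84% − 0.43 × 7.2928% = 2.7041%
β_Kestrel = ρ·σ_i/σ_m = 0.749 × 30.62 / 23.73 = 0.9665
E(R_Kestrel) = R_f + β × MRP = 2.7041% + 0.9665 × 7.2928% = 9.75%

9.75%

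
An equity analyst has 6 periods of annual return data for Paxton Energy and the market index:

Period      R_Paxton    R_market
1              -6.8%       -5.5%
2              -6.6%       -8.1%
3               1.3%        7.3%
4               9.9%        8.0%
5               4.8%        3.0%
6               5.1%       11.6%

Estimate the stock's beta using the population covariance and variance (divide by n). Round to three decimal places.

0.743

Mean R_i = (-6.8 − 6.6 + 1.3 + 9.9 + 4.8 + 5.1) / 6 = 1.2833%
Mean R_m = (-5.5 − 8.1 + 7.3 + 8.0 + 3.0 + 11.6) / 6 = 2.7167%
Σ(R_i − R̄_i)(R_m − R̄_m) = 232.1917  ⇒  Cov = 232.1917 / 6 = 38.6986
Σ(R_m − R̄_m)² = 312.4283  ⇒  Var(R_m) = 312.4283 / 6 = 52.0714
β = Cov / Var(R_m) = 38.6986 / 52.0714 = 0.7432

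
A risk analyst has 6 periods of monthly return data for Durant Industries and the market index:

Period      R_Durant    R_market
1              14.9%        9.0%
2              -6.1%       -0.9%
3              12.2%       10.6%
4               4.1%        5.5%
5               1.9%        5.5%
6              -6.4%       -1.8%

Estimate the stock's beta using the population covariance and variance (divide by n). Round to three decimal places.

Mean R_i = (14.9 − 6.1 + 12.2 + 4.1 + 1.9 − 6.4) / 6 = 3.4333%
Mean R_m = (9.0 − 0.9 + 10.6 + 5.5 + 5.5 − 1.8) / 6 = 4.6500%
Σ(R_i − R̄_i)(R_m − R̄_m) = 217.6400  ⇒  Cov = 217.6400 / 6 = 36.2733
Σ(R_m − R̄_m)² = 128.1750  ⇒  Var(R_m) = 128.1750 / 6 = 21.3625
β = Cov / Var(R_m) = 36.2733 / 21.3625 = 1.6980

1.698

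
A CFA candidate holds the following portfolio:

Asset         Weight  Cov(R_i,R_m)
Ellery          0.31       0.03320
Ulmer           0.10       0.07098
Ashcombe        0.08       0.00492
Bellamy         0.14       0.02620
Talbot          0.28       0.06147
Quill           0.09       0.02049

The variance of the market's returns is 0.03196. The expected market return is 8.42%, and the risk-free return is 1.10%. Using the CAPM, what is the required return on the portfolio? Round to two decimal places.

10.38%

β_Ellery = 0.03320 / 0.03196 = 1.0388
β_Ulmer = 0.07098 / 0.03196 = 2.2209
β_Ashcombe = 0.00492 / 0.03196 = 0.1539
β_Bellamy = 0.02620 / 0.03196 = 0.8198
β_Talbot = 0.06147 / 0.03196 = 1.9233
β_Quill = 0.02049 / 0.03196 = 0.6411
β_P = Σ w_i β_i = 0.31×1.0388 + 0.10×2.2209 + 0.08×0.1539 + 0.14×0.8198 + 0.28×1.9233 + 0.09×0.6411 = 1.2674
MRP = 8.42% − 1.10% = 7.32%
E(R_P) = R_f + β_P × MRP = 1.10% + 1.2674 × 7.32% = 10.38%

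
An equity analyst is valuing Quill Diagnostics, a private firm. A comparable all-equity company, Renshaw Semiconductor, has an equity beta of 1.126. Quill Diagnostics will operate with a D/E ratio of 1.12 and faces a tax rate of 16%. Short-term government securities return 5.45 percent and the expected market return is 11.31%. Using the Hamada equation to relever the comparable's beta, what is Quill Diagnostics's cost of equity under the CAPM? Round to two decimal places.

β_L = β_U × [1 + (1 − t)(D/E)] = 1.126 × [1 + (1 − 0.16) × 1.12]
    = 1.126 × [1 + 0.84 × 1.12] = 1.126 × 1.9408 = 2.1853
MRP = 11.31% − 5.45% = 5.86%
E(R) = R_f + β_L × MRP = 5.45% + 2.1853 × 5.86% = 18.26%

18.26%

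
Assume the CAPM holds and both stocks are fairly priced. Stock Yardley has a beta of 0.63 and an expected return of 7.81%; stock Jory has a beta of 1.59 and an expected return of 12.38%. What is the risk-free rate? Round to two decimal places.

Both satisfy E(R) = R_f + β·MRP, so the slope of the SML is
MRP = (12.38% − 7.81%) / (1.59 − 0.63) = 4.57% / 0.96 = 4.7604%
R_f = E(R_Yardley) − β_Yardley·MRP = 7.81% − 0.63 × 4.7604% = 4.8109%

4.81%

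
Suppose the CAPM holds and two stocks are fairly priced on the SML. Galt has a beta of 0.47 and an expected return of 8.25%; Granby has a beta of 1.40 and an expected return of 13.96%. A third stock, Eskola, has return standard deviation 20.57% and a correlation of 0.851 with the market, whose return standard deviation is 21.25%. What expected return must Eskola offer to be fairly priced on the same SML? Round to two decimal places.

10.42%

MRP = (13.96% − 8.25%) / (1.40 − 0.47) = 6.1398%
R_f = 8.25% − 0.47 × 6.1398% = 5.3643%
β_Eskola = ρ·σ_i/σ_m = 0.851 × 20.57 / 21.25 = 0.8238
E(R_Eskola) = R_f + β × MRP = 5.3643% + 0.8238 × 6.1398% = 10.42%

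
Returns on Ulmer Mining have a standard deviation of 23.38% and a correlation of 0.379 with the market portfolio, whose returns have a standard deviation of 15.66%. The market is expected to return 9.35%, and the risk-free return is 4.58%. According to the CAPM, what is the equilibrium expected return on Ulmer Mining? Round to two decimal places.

7.28%

β = ρ × σ_i / σ_m = 0.379 × 23.38% / 15.66% = 0.5658
MRP = 9.35% − 4.58% = 4.77%
E(R) = 4.58% + 0.5658 × 4.77% = 7.28%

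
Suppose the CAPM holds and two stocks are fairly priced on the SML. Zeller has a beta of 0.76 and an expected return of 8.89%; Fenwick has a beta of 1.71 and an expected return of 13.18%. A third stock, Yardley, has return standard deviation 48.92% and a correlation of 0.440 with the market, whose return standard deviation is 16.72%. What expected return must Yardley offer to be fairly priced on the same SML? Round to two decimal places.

MRP = (13.18% − 8.89%) / (1.71 − 0.76) = 4.5158%
R_f = 8.89% − 0.76 × 4.5158% = 5.4580%
β_Yardley = ρ·σ_i/σ_m = 0.440 × 48.92 / 16.72 = 1.2874
E(R_Yardley) = R_f + β × MRP = 5.4580% + 1.2874 × 4.5158% = 11.27%

11.27%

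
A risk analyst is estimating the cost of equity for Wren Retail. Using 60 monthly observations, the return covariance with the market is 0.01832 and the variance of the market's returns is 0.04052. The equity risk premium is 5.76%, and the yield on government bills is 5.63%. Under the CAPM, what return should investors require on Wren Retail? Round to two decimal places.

β = Cov(R_i, R_m) / Var(R_m) = 0.01832 / 0.04052 = 0.4521
E(R) = R_f + β × MRP = 5.63% + 0.4521 × 5.76% = 8.23%

8.23%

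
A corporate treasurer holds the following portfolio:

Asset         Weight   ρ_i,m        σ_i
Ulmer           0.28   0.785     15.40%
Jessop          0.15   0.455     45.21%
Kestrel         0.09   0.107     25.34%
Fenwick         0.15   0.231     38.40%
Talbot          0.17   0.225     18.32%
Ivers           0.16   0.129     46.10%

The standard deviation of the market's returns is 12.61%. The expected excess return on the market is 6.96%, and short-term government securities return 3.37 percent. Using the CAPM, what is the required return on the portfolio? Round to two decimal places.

β_Ulmer = 0.785 × 15.40% / 12.61% = 0.9587
β_Jessop = 0.455 × 45.21% / 12.61% = 1.6313
β_Kestrel = 0.107 × 25.34% / 12.61% = 0.2150
β_Fenwick = 0.231 × 38.40% / 12.61% = 0.7034
β_Talbot = 0.225 × 18.32% / 12.61% = 0.3269
β_Ivers = 0.129 × 46.10% / 12.61% = 0.4716
β_P = Σ w_i β_i = 0.28×0.9587 + 0.15×1.6313 + 0.09×0.2150 + 0.15×0.7034 + 0.17×0.3269 + 0.16×0.4716 = 0.7690
E(R_P) = R_f + β_P × MRP = 3.37% + 0.7690 × 6.96% = 8.72%

8.72%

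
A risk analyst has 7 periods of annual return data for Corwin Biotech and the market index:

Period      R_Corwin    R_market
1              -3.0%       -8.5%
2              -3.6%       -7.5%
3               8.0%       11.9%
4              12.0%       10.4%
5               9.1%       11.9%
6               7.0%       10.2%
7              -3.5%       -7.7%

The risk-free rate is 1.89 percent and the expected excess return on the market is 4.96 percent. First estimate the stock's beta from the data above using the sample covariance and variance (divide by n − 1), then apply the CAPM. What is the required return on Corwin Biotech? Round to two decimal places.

5.10%

Mean R_i = (-3.0 − 3.6 + 8.0 + 12.0 + 9.1 + 7.0 − 3.5) / 7 = 3.7143%
Mean R_m = (-8.5 − 7.5 + 11.9 + 10.4 + 11.9 + 10.2 − 7.7) / 7 = 2.9571%
Σ(R_i − R̄_i)(R_m − R̄_m) = 402.2543  ⇒  Cov = 402.2543 / 6 = 67.0424
Σ(R_m − R̄_m)² = 621.9971  ⇒  Var(R_m) = 621.9971 / 6 = 103.6662
β = Cov / Var(R_m) = 67.0424 / 103.6662 = 0.6467
E(R) = R_f + β × MRP = 1.89% + 0.6467 × 4.96% = 5.10%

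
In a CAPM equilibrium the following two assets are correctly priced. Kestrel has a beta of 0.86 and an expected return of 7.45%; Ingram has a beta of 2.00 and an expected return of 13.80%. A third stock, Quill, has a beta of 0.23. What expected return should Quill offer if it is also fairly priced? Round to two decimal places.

3.94%

MRP (SML slope) = (13.80% − 7.45%) / (2.00 − 0.86) = 6.35% / 1.14 = 5.5702%
R_f (intercept) = 7.45% − 0.86 × 5.5702% = 2.6596%
E(R_Quill) = R_f + β × MRP = 2.6596% + 0.23 × 5.5702% = 3.94%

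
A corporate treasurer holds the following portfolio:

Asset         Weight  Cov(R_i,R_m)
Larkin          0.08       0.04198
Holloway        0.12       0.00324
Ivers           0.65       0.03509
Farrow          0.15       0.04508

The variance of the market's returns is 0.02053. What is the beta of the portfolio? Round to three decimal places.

β_Larkin = 0.04198 / 0.02053 = 2.0448
β_Holloway = 0.00324 / 0.02053 = 0.1578
β_Ivers = 0.03509 / 0.02053 = 1.7092
β_Farrow = 0.04508 / 0.02053 = 2.1958
β_P = Σ w_i β_i = 0.08×2.0448 + 0.12×0.1578 + 0.65×1.7092 + 0.15×2.1958 = 1.6229

1.623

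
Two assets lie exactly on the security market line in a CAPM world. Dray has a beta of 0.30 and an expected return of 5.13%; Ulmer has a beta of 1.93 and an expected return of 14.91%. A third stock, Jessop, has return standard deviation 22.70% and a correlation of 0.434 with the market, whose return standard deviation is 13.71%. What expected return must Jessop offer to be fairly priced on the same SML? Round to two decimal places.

MRP = (14.91% − 5.13%) / (1.93 − 0.30) = 6.0000%
R_f = 5.13% − 0.30 × 6.0000% = 3.3300%
β_Jessop = ρ·σ_i/σ_m = 0.434 × 22.70 / 13.71 = 0.7186
E(R_Jessop) = R_f + β × MRP = 3.3300% + 0.7186 × 6.0000% = 7.64%

7.64%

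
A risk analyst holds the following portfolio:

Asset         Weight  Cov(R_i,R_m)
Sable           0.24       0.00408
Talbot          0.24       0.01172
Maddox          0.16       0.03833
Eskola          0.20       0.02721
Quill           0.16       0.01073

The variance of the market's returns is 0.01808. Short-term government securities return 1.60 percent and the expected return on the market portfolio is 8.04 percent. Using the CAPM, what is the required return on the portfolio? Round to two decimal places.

7.69%

β_Sable = 0.00408 / 0.01808 = 0.2257
β_Talbot = 0.01172 / 0.01808 = 0.6482
β_Maddox = 0.03833 / 0.01808 = 2.1200
β_Eskola = 0.02721 / 0.01808 = 1.5050
β_Quill = 0.01073 / 0.01808 = 0.5935
β_P = Σ w_i β_i = 0.24×0.2257 + 0.24×0.6482 + 0.16×2.1200 + 0.20×1.5050 + 0.16×0.5935 = 0.9449
MRP = 8.04% − 1.60% = 6.44%
E(R_P) = R_f + β_P × MRP = 1.60% + 0.9449 × 6.44% = 7.69%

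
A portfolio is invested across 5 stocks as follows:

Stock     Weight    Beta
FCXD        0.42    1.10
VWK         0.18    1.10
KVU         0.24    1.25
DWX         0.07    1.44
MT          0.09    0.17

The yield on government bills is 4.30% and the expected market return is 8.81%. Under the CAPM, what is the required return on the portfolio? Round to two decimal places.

9.15%

β_P = Σ w_i β_i = 0.42×1.10 + 0.18×1.10 + 0.24×1.25 + 0.07×1.44 + 0.09×0.17 = 1.0761
MRP = 8.81% − 4.30% = 4.51%
E(R_P) = R_f + β_P × MRP = 4.30% + 1.0761 × 4.51% = 9.15%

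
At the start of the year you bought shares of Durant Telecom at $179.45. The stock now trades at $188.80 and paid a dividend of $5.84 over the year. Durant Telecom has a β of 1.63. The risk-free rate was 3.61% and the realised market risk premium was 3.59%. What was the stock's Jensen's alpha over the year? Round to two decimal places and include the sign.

-1.00%

Realised HPR = (P1 + D1 − P0) / P0 = (188.80 + 5.84 − 179.45) / 179.45 = 15.19 / 179.45 = 8.4648%
CAPM required = R_f + β·MRP = 3.61% + 1.63 × 3.59% = 9.4617%
α = realised − required = 8.4648% − 9.4617% = -1.00%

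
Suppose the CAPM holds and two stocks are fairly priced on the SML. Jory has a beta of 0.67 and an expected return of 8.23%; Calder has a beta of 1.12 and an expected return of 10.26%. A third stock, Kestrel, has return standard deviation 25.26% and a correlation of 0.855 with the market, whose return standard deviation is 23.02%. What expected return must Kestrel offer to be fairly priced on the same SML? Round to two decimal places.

MRP = (10.26% − 8.23%) / (1.12 − 0.67) = 4.5111%
R_f = 8.23% − 0.67 × 4.5111% = 5.2076%
β_Kestrel = ρ·σ_i/σ_m = 0.855 × 25.26 / 23.02 = 0.9382
E(R_Kestrel) = R_f + β × MRP = 5.2076% + 0.9382 × 4.5111% = 9.44%

9.44%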